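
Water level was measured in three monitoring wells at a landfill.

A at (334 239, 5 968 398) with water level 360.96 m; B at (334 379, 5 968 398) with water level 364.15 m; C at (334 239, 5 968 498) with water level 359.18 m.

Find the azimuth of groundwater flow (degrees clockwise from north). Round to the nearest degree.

308°

∂h/∂x = (364.15 − 360.96) / (334379 − 334239) = +0.02279
∂h/∂y = (359.18 − 360.96) / (5968498 − 5968398) = -0.01780
Flow direction (−∇h) has components (-0.02279 E, +0.01780 N).
Azimuth = atan2(E, N) = atan2(-0.02279, +0.01780) = 308.0° ≈ 308°.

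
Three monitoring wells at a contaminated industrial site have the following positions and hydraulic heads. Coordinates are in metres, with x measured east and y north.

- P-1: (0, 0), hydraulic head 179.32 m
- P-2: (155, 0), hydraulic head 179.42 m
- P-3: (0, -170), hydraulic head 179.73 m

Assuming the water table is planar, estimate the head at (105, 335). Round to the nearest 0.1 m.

∂h/∂x = (179.42 − 179.32) / (155 − 0) = +0.0006452
∂h/∂y = (179.73 − 179.32) / (-170 − 0) = -0.002412
h(105, 335) = 179.32 + (+0.0006452)·(105) + (-0.002412)·(335) = 179.32 +0.068 -0.808 = 178.580 m.

178.6 m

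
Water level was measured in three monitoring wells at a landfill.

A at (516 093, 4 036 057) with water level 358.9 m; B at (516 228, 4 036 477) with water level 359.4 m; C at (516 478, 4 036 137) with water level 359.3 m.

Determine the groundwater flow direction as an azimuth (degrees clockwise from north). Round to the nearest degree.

223°

Taking A as reference: B−A = (135, 420, +0.5); C−A = (385, 80, +0.4).
Solve a·Δx + b·Δy = Δh: det = 135·80 − 385·420 = -150900.
∂h/∂x = [(+0.5)·80 − (+0.4)·420] / -150900 = +0.0008482
∂h/∂y = [135·(+0.4) − 385·(+0.5)] / -150900 = +0.0009178
Flow direction (−∇h) has components (-0.0008482 E, -0.0009178 N).
Azimuth = atan2(E, N) = atan2(-0.0008482, -0.0009178) = 222.7° ≈ 223°.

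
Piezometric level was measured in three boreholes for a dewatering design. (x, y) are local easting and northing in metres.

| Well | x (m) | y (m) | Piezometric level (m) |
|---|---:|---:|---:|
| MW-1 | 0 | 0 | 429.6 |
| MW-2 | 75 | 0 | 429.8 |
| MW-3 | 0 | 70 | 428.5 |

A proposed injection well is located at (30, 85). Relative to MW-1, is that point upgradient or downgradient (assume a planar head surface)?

∂h/∂x = (429.8 − 429.6) / (75 − 0) = +0.002667
∂h/∂y = (428.5 − 429.6) / (70 − 0) = -0.01571
Head at (30, 85) = 429.6 + (+0.002667)·(30) + (-0.01571)·(85) = 428.34 m.
That is lower than the 429.6 m at MW-1, so the point is downgradient.

downgradient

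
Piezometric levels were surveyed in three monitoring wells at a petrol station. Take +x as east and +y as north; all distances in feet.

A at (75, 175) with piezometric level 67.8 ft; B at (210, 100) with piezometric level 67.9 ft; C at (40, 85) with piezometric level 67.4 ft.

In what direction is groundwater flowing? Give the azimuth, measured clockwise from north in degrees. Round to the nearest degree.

Taking A as reference: B−A = (135, -75, +0.1); C−A = (-35, -90, -0.4).
Determinant of the coordinate differences = 135·(-90) − (-35)·(-75) = -14775.
∂h/∂x = [(+0.1)·(-90) − (-0.4)·(-75)] / -14775 = +0.002640
∂h/∂y = [135·(-0.4) − (-35)·(+0.1)] / -14775 = +0.003418
Flow direction (−∇h) has components (-0.002640 E, -0.003418 N).
Azimuth = atan2(E, N) = atan2(-0.002640, -0.003418) = 217.7° ≈ 218°.

218°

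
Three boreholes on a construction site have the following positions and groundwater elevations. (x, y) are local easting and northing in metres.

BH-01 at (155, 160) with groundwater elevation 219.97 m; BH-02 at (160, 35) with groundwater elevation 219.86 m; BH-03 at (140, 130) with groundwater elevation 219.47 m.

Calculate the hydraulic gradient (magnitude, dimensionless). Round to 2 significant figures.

Differences from BH-01: to BH-02 (Δx, Δy, Δh) = (5, -125, -0.11); to BH-03 = (-15, -30, -0.50).
Solve a·Δx + b·Δy = Δh: det = 5·(-30) − (-15)·(-125) = -2025.
∂h/∂x = [(-0.11)·(-30) − (-0.50)·(-125)] / -2025 = +0.02923
∂h/∂y = [5·(-0.50) − (-15)·(-0.11)] / -2025 = +0.002049
|∇h| = √(0.02923² + 0.002049²) = 0.0293

0.029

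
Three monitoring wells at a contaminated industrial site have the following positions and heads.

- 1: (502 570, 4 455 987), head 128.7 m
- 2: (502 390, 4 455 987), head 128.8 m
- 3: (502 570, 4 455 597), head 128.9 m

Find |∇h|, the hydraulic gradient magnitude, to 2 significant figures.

0.00076

∂h/∂x = (128.8 − 128.7) / (502390 − 502570) = -0.0005556
∂h/∂y = (128.9 − 128.7) / (4455597 − 4455987) = -0.0005128
|∇h| = √(-0.0005556² + -0.0005128²) = 0.0007561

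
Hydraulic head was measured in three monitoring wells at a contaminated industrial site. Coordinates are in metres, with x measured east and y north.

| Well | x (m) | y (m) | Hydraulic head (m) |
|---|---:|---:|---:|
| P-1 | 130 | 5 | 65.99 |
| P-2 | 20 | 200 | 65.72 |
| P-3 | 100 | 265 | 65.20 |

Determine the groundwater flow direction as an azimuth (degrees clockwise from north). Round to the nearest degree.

With h = a·x + b·y + c and P-1 as origin, the differences give:
  (-110)·a + 195·b = -0.27
  (-30)·a + 260·b = -0.79
Eliminate b (×260 and ×195, subtract): -22750·a = 83.850 → a = ∂h/∂x = -0.003686
Back-substitute: b = ∂h/∂y = -0.003464.
Flow direction (−∇h) has components (+0.003686 E, +0.003464 N).
Azimuth = atan2(E, N) = atan2(+0.003686, +0.003464) = 46.8° ≈ 047°.

047°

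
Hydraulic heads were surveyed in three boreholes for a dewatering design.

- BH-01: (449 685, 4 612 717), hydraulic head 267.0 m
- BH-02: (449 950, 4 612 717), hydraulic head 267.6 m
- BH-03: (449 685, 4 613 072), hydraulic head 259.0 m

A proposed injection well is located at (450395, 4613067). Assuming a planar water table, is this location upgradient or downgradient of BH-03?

∂h/∂x = (267.6 − 267.0) / (449950 − 449685) = +0.002264
∂h/∂y = (259.0 − 267.0) / (4613072 − 4612717) = -0.02254
Head at (450395, 4613067) = 267.0 + (+0.002264)·(710) + (-0.02254)·(350) = 260.72 m.
That is higher than the 259.0 m at BH-03, so the point is upgradient.

upgradient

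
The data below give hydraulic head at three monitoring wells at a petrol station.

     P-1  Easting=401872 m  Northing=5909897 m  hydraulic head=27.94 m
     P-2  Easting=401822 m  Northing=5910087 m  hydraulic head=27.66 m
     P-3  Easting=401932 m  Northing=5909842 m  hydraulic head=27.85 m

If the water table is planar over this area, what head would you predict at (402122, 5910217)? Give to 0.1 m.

26.2 m

Taking P-1 as reference: P-2−P-1 = (-50, 190, -0.28); P-3−P-1 = (60, -55, -0.09).
Solve a·Δx + b·Δy = Δh: det = (-50)·(-55) − 60·190 = -8650.
∂h/∂x = [(-0.28)·(-55) − (-0.09)·190] / -8650 = -0.003757
∂h/∂y = [(-50)·(-0.09) − 60·(-0.28)] / -8650 = -0.002462
h(402122, 5910217) = 27.94 + (-0.003757)·(250) + (-0.002462)·(320) = 27.94 -0.939 -0.788 = 26.213 m.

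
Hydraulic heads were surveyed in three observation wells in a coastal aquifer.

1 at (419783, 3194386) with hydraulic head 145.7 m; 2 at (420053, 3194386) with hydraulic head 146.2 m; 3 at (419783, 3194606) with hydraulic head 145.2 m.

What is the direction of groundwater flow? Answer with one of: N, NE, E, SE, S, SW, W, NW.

∂h/∂x = (146.2 − 145.7) / (420053 − 419783) = +0.001852
∂h/∂y = (145.2 − 145.7) / (3194606 − 3194386) = -0.002273
Flow = −∇h = (-0.001852 east, +0.002273 north), which points northwest.

NW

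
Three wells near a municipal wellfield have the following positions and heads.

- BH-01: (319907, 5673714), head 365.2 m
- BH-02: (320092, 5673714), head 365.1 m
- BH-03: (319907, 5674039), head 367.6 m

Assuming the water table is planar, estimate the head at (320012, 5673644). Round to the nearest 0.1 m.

364.6 m

∂h/∂x = (365.1 − 365.2) / (320092 − 319907) = -0.0005405
∂h/∂y = (367.6 − 365.2) / (5674039 − 5673714) = +0.007385
h(320012, 5673644) = 365.2 + (-0.0005405)·(105) + (+0.007385)·(-70) = 365.2 -0.057 -0.517 = 364.626 m.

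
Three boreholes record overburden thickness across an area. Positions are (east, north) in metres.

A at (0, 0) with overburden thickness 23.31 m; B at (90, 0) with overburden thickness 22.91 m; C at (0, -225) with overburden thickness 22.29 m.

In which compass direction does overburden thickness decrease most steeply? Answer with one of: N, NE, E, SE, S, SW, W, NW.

SE

∂d/∂x = (22.91 − 23.31) / (90 − 0) = -0.004444
∂d/∂y = (22.29 − 23.31) / (-225 − 0) = +0.004533
Steepest decrease is along −∇f = (+0.004444 E, -0.004533 N) → southeast.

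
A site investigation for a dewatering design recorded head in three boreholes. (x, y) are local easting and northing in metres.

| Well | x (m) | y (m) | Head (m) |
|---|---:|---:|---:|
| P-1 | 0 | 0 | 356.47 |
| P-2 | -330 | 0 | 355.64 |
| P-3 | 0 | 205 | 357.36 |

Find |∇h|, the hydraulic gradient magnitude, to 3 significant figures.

0.00502

∂h/∂x = (355.64 − 356.47) / (-330 − 0) = +0.002515
∂h/∂y = (357.36 − 356.47) / (205 − 0) = +0.004341
|∇h| = √(0.002515² + 0.004341²) = 0.005017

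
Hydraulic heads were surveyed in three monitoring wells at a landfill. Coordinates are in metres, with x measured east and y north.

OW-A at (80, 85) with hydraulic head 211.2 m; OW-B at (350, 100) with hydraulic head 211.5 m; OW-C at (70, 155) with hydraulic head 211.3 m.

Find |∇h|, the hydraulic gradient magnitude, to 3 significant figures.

0.00188

Differences from OW-A: to OW-B (Δx, Δy, Δh) = (270, 15, +0.3); to OW-C = (-10, 70, +0.1).
Determinant of the coordinate differences = 270·70 − (-10)·15 = 19050.
∂h/∂x = [(+0.3)·70 − (+0.1)·15] / 19050 = +0.001024
∂h/∂y = [270·(+0.1) − (-10)·(+0.3)] / 19050 = +0.001575
|∇h| = √(0.001024² + 0.001575²) = 0.001879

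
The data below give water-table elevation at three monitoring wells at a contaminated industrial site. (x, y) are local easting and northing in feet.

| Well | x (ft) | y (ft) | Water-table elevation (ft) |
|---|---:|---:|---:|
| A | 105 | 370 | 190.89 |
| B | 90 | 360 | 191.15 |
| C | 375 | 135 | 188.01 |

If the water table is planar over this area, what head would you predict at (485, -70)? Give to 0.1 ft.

187.3 ft

Differences from A: to B (Δx, Δy, Δh) = (-15, -10, +0.26); to C = (270, -235, -2.88).
Determinant of the coordinate differences = (-15)·(-235) − 270·(-10) = 6225.
∂h/∂x = [(+0.26)·(-235) − (-2.88)·(-10)] / 6225 = -0.01444
∂h/∂y = [(-15)·(-2.88) − 270·(+0.26)] / 6225 = -0.004337
h(485, -70) = 190.89 + (-0.01444)·(380) + (-0.004337)·(-440) = 190.89 -5.488 +1.908 = 187.311 ft.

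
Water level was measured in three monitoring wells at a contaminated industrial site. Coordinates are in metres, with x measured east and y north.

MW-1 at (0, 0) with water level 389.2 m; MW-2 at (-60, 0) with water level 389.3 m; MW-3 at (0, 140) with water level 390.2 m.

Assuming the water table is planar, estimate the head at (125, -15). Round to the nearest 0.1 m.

∂h/∂x = (389.3 − 389.2) / (-60 − 0) = -0.001667
∂h/∂y = (390.2 − 389.2) / (140 − 0) = +0.007143
h(125, -15) = 389.2 + (-0.001667)·(125) + (+0.007143)·(-15) = 389.2 -0.208 -0.107 = 388.885 m.

388.9 m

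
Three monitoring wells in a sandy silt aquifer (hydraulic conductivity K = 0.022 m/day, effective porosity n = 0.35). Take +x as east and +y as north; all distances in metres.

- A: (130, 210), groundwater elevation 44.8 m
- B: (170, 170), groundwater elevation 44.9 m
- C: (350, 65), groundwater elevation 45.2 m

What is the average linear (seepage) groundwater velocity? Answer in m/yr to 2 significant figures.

With h = a·x + b·y + c and A as origin, the differences give:
  40·a + (-40)·b = +0.1
  220·a + (-145)·b = +0.4
Eliminate b (×(-145) and ×(-40), subtract): 3000·a = 1.50 → a = ∂h/∂x = +0.0005000
Back-substitute: b = ∂h/∂y = -0.002000.
|∇h| = √(0.0005000² + -0.002000²) = 0.002062
Seepage velocity v = K·i/n = 0.022 × 0.002062 / 0.35 = 0.0001296 m/day = 0.04734 m/yr.

0.047 m/yr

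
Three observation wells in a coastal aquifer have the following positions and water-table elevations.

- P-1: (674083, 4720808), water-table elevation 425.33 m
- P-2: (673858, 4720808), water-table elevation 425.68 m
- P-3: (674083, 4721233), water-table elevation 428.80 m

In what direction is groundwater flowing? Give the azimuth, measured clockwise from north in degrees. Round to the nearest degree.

∂h/∂x = (425.68 − 425.33) / (673858 − 674083) = -0.001556
∂h/∂y = (428.80 − 425.33) / (4721233 − 4720808) = +0.008165
Flow direction (−∇h) has components (+0.001556 E, -0.008165 N).
Azimuth = atan2(E, N) = atan2(+0.001556, -0.008165) = 169.2° ≈ 169°.

169°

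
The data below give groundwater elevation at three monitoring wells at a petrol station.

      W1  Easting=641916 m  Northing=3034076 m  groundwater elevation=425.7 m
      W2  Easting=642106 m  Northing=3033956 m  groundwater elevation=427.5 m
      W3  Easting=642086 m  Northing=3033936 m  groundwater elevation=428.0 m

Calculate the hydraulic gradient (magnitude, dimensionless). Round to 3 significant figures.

Three-point gradient (reference W1): Δ to W2 = (190, -120, +1.8), Δ to W3 = (170, -140, +2.3).
∂h/∂x = -0.003871, ∂h/∂y = -0.02113 (det = -6200).
|∇h| = √(-0.003871² + -0.02113²) = 0.02148

0.0215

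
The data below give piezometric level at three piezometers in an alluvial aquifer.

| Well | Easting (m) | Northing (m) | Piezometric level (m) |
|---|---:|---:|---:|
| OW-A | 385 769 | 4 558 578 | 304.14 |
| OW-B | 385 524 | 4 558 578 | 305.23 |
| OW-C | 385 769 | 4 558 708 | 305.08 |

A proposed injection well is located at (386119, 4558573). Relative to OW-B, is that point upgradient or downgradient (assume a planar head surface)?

∂h/∂x = (305.23 − 304.14) / (385524 − 385769) = -0.004449
∂h/∂y = (305.08 − 304.14) / (4558708 − 4558578) = +0.007231
Head at (386119, 4558573) = 304.14 + (-0.004449)·(350) + (+0.007231)·(-5) = 302.55 m.
That is lower than the 305.23 m at OW-B, so the point is downgradient.

downgradient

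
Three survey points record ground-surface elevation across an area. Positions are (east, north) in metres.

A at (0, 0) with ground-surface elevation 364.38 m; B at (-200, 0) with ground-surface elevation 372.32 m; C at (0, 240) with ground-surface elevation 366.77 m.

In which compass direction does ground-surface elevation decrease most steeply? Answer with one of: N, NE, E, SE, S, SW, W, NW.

∂z/∂x = (372.32 − 364.38) / (-200 − 0) = -0.03970
∂z/∂y = (366.77 − 364.38) / (240 − 0) = +0.009958
Steepest decrease is along −∇f = (+0.03970 E, -0.009958 N) → east.

E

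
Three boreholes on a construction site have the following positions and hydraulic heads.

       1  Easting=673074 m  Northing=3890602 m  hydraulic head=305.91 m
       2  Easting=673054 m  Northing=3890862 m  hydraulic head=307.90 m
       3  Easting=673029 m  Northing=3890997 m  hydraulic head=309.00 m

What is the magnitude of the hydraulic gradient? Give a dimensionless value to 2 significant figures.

0.0086

Differences from 1: to 2 (Δx, Δy, Δh) = (-20, 260, +1.99); to 3 = (-45, 395, +3.09).
Solve a·Δx + b·Δy = Δh: det = (-20)·395 − (-45)·260 = 3800.
∂h/∂x = [(+1.99)·395 − (+3.09)·260] / 3800 = -0.004566
∂h/∂y = [(-20)·(+3.09) − (-45)·(+1.99)] / 3800 = +0.007303
|∇h| = √(-0.004566² + 0.007303²) = 0.008613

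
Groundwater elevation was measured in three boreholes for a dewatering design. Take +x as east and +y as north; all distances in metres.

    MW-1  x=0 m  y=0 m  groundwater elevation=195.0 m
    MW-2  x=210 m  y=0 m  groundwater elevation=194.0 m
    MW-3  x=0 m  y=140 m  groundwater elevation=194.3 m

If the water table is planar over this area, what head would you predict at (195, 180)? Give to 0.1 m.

193.2 m

∂h/∂x = (194.0 − 195.0) / (210 − 0) = -0.004762
∂h/∂y = (194.3 − 195.0) / (140 − 0) = -0.005000
h(195, 180) = 195.0 + (-0.004762)·(195) + (-0.005000)·(180) = 195.0 -0.929 -0.900 = 193.171 m.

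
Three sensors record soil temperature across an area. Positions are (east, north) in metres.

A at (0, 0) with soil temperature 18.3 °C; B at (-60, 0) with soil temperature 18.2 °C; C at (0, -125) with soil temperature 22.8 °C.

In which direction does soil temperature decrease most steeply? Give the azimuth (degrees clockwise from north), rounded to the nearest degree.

∂T/∂x = (18.2 − 18.3) / (-60 − 0) = +0.001667
∂T/∂y = (22.8 − 18.3) / (-125 − 0) = -0.03600
Steepest decrease is along −∇f: components (-0.001667 E, +0.03600 N).
Azimuth = atan2(-0.001667, +0.03600) = 357.3° ≈ 357°.

357°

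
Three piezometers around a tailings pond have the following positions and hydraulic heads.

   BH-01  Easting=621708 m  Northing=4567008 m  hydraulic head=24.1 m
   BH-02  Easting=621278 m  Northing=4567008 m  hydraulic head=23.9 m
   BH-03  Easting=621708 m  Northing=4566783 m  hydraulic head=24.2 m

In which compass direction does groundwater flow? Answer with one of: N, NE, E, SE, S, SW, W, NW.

NW

∂h/∂x = (23.9 − 24.1) / (621278 − 621708) = +0.0004651
∂h/∂y = (24.2 − 24.1) / (4566783 − 4567008) = -0.0004444
Flow = −∇h = (-0.0004651 east, +0.0004444 north), which points northwest.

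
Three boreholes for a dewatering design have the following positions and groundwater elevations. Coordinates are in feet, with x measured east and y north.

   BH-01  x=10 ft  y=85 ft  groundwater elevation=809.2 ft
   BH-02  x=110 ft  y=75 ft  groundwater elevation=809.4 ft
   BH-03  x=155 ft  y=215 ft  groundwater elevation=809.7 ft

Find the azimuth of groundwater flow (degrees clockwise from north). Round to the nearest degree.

Differences from BH-01: to BH-02 (Δx, Δy, Δh) = (100, -10, +0.2); to BH-03 = (145, 130, +0.5).
Determinant of the coordinate differences = 100·130 − 145·(-10) = 14450.
∂h/∂x = [(+0.2)·130 − (+0.5)·(-10)] / 14450 = +0.002145
∂h/∂y = [100·(+0.5) − 145·(+0.2)] / 14450 = +0.001453
Flow direction (−∇h) has components (-0.002145 E, -0.001453 N).
Azimuth = atan2(E, N) = atan2(-0.002145, -0.001453) = 235.9° ≈ 236°.

236°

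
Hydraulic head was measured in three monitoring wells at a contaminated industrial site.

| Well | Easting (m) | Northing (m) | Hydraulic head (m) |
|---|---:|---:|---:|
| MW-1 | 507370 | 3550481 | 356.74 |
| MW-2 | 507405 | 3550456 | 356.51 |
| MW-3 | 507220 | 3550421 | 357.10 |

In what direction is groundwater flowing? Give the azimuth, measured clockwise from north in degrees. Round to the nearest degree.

134°

Taking MW-1 as reference: MW-2−MW-1 = (35, -25, -0.23); MW-3−MW-1 = (-150, -60, +0.36).
Solve a·Δx + b·Δy = Δh: det = 35·(-60) − (-150)·(-25) = -5850.
∂h/∂x = [(-0.23)·(-60) − (+0.36)·(-25)] / -5850 = -0.003897
∂h/∂y = [35·(+0.36) − (-150)·(-0.23)] / -5850 = +0.003744
Flow direction (−∇h) has components (+0.003897 E, -0.003744 N).
Azimuth = atan2(E, N) = atan2(+0.003897, -0.003744) = 133.8° ≈ 134°.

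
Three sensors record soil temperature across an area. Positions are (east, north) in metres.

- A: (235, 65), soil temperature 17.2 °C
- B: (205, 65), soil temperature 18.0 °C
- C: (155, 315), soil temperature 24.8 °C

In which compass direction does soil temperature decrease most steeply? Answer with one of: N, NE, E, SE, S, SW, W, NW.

Taking A as reference: B−A = (-30, 0, +0.8); C−A = (-80, 250, +7.6).
Solve a·Δx + b·Δy = ΔT: det = (-30)·250 − (-80)·0 = -7500.
∂T/∂x = [(+0.8)·250 − (+7.6)·0] / -7500 = -0.02667
∂T/∂y = [(-30)·(+7.6) − (-80)·(+0.8)] / -7500 = +0.02187
Steepest decrease is along −∇f = (+0.02667 E, -0.02187 N) → southeast.

SE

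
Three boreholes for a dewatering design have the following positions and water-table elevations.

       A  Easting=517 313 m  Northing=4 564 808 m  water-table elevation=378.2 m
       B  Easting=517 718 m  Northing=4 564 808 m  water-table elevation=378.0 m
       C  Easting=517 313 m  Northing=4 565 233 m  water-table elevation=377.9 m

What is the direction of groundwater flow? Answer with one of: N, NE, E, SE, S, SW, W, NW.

∂h/∂x = (378.0 − 378.2) / (517718 − 517313) = -0.0004938
∂h/∂y = (377.9 − 378.2) / (4565233 − 4564808) = -0.0007059
Flow = −∇h = (+0.0004938 east, +0.0007059 north), which points northeast.

NE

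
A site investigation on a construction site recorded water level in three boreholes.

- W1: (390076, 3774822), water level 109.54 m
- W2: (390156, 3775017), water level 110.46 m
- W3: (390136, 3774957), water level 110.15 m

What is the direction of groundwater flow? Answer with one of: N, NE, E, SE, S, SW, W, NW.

Differences from W1: to W2 (Δx, Δy, Δh) = (80, 195, +0.92); to W3 = (60, 135, +0.61).
Solve a·Δx + b·Δy = Δh: det = 80·135 − 60·195 = -900.
∂h/∂x = [(+0.92)·135 − (+0.61)·195] / -900 = -0.005833
∂h/∂y = [80·(+0.61) − 60·(+0.92)] / -900 = +0.007111
Flow = −∇h = (+0.005833 east, -0.007111 north), which points southeast.

SE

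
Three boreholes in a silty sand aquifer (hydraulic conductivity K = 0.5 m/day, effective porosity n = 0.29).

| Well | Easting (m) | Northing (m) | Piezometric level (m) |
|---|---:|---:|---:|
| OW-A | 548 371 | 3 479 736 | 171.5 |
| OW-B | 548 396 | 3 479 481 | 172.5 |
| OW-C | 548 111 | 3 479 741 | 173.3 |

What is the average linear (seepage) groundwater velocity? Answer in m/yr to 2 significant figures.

Differences from OW-A: to OW-B (Δx, Δy, Δh) = (25, -255, +1.0); to OW-C = (-260, 5, +1.8).
Determinant of the coordinate differences = 25·5 − (-260)·(-255) = -66175.
∂h/∂x = [(+1.0)·5 − (+1.8)·(-255)] / -66175 = -0.007012
∂h/∂y = [25·(+1.8) − (-260)·(+1.0)] / -66175 = -0.004609
|∇h| = √(-0.007012² + -0.004609²) = 0.008391
Seepage velocity v = K·i/n = 0.5 × 0.008391 / 0.29 = 0.01447 m/day = 5.285 m/yr.

5.3 m/yr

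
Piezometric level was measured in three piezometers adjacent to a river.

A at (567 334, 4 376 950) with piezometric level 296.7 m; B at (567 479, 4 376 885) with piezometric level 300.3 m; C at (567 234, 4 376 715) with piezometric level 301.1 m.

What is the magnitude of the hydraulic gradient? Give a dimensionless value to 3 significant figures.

With h = a·x + b·y + c and A as origin, the differences give:
  145·a + (-65)·b = +3.6
  (-100)·a + (-235)·b = +4.4
Eliminate b (×(-235) and ×(-65), subtract): -40575·a = -560.00 → a = ∂h/∂x = +0.01380
Back-substitute: b = ∂h/∂y = -0.02460.
|∇h| = √(0.01380² + -0.02460²) = 0.02821

0.0282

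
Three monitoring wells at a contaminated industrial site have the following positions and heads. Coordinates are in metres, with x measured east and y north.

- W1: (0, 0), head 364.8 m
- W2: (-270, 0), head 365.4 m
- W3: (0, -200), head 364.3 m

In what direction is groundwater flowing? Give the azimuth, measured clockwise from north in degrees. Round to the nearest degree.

∂h/∂x = (365.4 − 364.8) / (-270 − 0) = -0.002222
∂h/∂y = (364.3 − 364.8) / (-200 − 0) = +0.002500
Flow direction (−∇h) has components (+0.002222 E, -0.002500 N).
Azimuth = atan2(E, N) = atan2(+0.002222, -0.002500) = 138.4° ≈ 138°.

138°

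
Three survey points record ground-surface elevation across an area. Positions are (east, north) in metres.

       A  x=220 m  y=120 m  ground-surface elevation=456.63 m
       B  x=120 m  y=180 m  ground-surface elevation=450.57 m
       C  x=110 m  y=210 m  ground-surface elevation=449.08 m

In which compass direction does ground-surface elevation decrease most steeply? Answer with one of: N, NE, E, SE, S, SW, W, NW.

Differences from A: to B (Δx, Δy, Δh) = (-100, 60, -6.06); to C = (-110, 90, -7.55).
Solve a·Δx + b·Δy = Δz: det = (-100)·90 − (-110)·60 = -2400.
∂z/∂x = [(-6.06)·90 − (-7.55)·60] / -2400 = +0.03850
∂z/∂y = [(-100)·(-7.55) − (-110)·(-6.06)] / -2400 = -0.03683
Steepest decrease is along −∇f = (-0.03850 E, +0.03683 N) → northwest.

NW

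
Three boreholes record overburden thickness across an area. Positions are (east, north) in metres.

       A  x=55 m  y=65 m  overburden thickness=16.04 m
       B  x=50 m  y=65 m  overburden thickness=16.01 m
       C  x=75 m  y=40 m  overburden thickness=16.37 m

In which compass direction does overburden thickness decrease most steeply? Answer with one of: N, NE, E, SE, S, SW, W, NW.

Taking A as reference: B−A = (-5, 0, -0.03); C−A = (20, -25, +0.33).
Solve a·Δx + b·Δy = Δd: det = (-5)·(-25) − 20·0 = 125.
∂d/∂x = [(-0.03)·(-25) − (+0.33)·0] / 125 = +0.006000
∂d/∂y = [(-5)·(+0.33) − 20·(-0.03)] / 125 = -0.008400
Steepest decrease is along −∇f = (-0.006000 E, +0.008400 N) → northwest.

NW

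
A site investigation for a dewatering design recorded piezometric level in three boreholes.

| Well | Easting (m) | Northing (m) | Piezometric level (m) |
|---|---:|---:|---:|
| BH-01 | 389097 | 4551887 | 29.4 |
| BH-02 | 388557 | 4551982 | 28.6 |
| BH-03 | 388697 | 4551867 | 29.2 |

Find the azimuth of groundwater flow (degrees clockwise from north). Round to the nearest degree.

351°

With h = a·x + b·y + c and BH-01 as origin, the differences give:
  (-540)·a + 95·b = -0.8
  (-400)·a + (-20)·b = -0.2
Eliminate b (×(-20) and ×95, subtract): 48800·a = 35.00 → a = ∂h/∂x = +0.0007172
Back-substitute: b = ∂h/∂y = -0.004344.
Flow direction (−∇h) has components (-0.0007172 E, +0.004344 N).
Azimuth = atan2(E, N) = atan2(-0.0007172, +0.004344) = 350.6° ≈ 351°.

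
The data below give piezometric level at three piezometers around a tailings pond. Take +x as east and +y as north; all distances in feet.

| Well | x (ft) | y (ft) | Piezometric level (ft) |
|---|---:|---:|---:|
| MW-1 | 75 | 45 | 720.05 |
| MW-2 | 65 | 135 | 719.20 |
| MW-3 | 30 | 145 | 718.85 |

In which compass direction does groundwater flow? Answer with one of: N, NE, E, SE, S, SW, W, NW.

Taking MW-1 as reference: MW-2−MW-1 = (-10, 90, -0.85); MW-3−MW-1 = (-45, 100, -1.20).
Solve a·Δx + b·Δy = Δh: det = (-10)·100 − (-45)·90 = 3050.
∂h/∂x = [(-0.85)·100 − (-1.20)·90] / 3050 = +0.007541
∂h/∂y = [(-10)·(-1.20) − (-45)·(-0.85)] / 3050 = -0.008607
Flow = −∇h = (-0.007541 east, +0.008607 north), which points northwest.

NW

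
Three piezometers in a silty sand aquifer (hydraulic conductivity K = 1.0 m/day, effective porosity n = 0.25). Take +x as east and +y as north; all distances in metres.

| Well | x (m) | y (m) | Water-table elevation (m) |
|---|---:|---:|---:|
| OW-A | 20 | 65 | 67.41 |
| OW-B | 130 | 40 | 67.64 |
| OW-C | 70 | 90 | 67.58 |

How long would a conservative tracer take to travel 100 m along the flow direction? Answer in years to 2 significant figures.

22 years

Three-point gradient (reference OW-A): Δ to OW-B = (110, -25, +0.23), Δ to OW-C = (50, 25, +0.17).
∂h/∂x = +0.002500, ∂h/∂y = +0.001800 (det = 4000).
|∇h| = √(0.002500² + 0.001800²) = 0.003081
Seepage velocity v = K·i/n = 1.0 × 0.003081 / 0.25 = 0.01232 m/day.
t = 100 / 0.01232 = 8117 days = 22.2 years.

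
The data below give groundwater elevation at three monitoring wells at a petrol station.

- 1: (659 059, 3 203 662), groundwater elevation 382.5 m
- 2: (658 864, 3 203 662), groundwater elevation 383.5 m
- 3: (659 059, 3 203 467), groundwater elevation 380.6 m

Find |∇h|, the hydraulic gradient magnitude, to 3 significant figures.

0.0110

∂h/∂x = (383.5 − 382.5) / (658864 − 659059) = -0.005128
∂h/∂y = (380.6 − 382.5) / (3203467 − 3203662) = +0.009744
|∇h| = √(-0.005128² + 0.009744²) = 0.01101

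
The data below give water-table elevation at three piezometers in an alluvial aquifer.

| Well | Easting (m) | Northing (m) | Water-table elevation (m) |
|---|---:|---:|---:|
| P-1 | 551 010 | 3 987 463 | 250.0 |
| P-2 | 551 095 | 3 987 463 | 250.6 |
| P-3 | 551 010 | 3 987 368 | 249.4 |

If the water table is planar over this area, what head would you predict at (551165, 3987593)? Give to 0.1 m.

251.9 m

∂h/∂x = (250.6 − 250.0) / (551095 − 551010) = +0.007059
∂h/∂y = (249.4 − 250.0) / (3987368 − 3987463) = +0.006316
h(551165, 3987593) = 250.0 + (+0.007059)·(155) + (+0.006316)·(130) = 250.0 +1.094 +0.821 = 251.915 m.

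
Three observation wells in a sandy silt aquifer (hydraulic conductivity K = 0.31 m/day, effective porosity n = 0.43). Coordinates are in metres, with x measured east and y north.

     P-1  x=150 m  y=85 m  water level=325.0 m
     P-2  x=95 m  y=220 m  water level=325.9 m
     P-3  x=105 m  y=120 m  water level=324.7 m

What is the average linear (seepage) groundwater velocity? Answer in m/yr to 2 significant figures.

Taking P-1 as reference: P-2−P-1 = (-55, 135, +0.9); P-3−P-1 = (-45, 35, -0.3).
Solve a·Δx + b·Δy = Δh: det = (-55)·35 − (-45)·135 = 4150.
∂h/∂x = [(+0.9)·35 − (-0.3)·135] / 4150 = +0.01735
∂h/∂y = [(-55)·(-0.3) − (-45)·(+0.9)] / 4150 = +0.01373
|∇h| = √(0.01735² + 0.01373²) = 0.02213
Seepage velocity v = K·i/n = 0.31 × 0.02213 / 0.43 = 0.01595 m/day = 5.826 m/yr.

5.8 m/yr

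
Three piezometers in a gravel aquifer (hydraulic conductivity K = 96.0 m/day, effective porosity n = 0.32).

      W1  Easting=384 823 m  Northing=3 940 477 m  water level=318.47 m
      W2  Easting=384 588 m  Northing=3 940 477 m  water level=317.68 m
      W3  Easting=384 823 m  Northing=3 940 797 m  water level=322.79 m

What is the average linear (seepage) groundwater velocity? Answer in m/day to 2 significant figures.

∂h/∂x = (317.68 − 318.47) / (384588 − 384823) = +0.003362
∂h/∂y = (322.79 − 318.47) / (3940797 − 3940477) = +0.01350
|∇h| = √(0.003362² + 0.01350²) = 0.01391
Seepage velocity v = K·i/n = 96.0 × 0.01391 / 0.32 = 4.173 m/day.

4.2 m/day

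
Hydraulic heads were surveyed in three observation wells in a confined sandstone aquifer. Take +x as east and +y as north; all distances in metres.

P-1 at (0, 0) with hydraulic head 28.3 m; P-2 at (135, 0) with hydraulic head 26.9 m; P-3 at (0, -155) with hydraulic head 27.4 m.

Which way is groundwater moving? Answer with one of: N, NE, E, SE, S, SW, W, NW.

SE

∂h/∂x = (26.9 − 28.3) / (135 − 0) = -0.01037
∂h/∂y = (27.4 − 28.3) / (-155 − 0) = +0.005806
Flow = −∇h = (+0.01037 east, -0.005806 north), which points southeast.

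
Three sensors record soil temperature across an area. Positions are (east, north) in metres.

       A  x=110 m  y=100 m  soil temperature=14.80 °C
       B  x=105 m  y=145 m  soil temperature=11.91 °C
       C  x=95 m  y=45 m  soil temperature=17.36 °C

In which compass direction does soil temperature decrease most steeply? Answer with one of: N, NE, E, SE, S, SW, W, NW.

NW

Differences from A: to B (Δx, Δy, Δh) = (-5, 45, -2.89); to C = (-15, -55, +2.56).
Determinant of the coordinate differences = (-5)·(-55) − (-15)·45 = 950.
∂T/∂x = [(-2.89)·(-55) − (+2.56)·45] / 950 = +0.04605
∂T/∂y = [(-5)·(+2.56) − (-15)·(-2.89)] / 950 = -0.05911
Steepest decrease is along −∇f = (-0.04605 E, +0.05911 N) → northwest.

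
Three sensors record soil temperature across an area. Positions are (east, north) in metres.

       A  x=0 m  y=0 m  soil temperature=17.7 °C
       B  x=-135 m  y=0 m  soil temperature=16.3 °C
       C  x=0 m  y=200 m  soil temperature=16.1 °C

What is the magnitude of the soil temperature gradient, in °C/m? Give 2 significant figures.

0.013 °C/m

∂T/∂x = (16.3 − 17.7) / (-135 − 0) = +0.01037
∂T/∂y = (16.1 − 17.7) / (200 − 0) = -0.008000
|∇f| = √(0.01037² + -0.008000²) = 0.0131 °C/m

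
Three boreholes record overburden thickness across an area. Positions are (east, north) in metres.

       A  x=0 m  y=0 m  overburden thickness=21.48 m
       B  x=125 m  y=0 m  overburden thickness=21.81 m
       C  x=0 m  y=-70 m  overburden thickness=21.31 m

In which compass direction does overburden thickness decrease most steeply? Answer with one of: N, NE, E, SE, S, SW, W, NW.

∂d/∂x = (21.81 − 21.48) / (125 − 0) = +0.002640
∂d/∂y = (21.31 − 21.48) / (-70 − 0) = +0.002429
Steepest decrease is along −∇f = (-0.002640 E, -0.002429 N) → southwest.

SW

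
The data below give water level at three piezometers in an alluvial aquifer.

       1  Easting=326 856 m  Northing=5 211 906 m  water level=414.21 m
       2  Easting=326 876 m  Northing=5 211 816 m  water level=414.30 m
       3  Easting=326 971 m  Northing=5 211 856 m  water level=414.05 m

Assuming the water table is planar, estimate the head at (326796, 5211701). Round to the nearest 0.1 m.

414.6 m

Differences from 1: to 2 (Δx, Δy, Δh) = (20, -90, +0.09); to 3 = (115, -50, -0.16).
Solve a·Δx + b·Δy = Δh: det = 20·(-50) − 115·(-90) = 9350.
∂h/∂x = [(+0.09)·(-50) − (-0.16)·(-90)] / 9350 = -0.002021
∂h/∂y = [20·(-0.16) − 115·(+0.09)] / 9350 = -0.001449
h(326796, 5211701) = 414.21 + (-0.002021)·(-60) + (-0.001449)·(-205) = 414.21 +0.121 +0.297 = 414.628 m.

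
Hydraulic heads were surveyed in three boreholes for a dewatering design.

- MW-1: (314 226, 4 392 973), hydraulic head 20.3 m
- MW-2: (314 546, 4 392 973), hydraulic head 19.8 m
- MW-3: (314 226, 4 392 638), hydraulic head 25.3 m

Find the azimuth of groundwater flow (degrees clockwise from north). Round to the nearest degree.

006°

∂h/∂x = (19.8 − 20.3) / (314546 − 314226) = -0.001563
∂h/∂y = (25.3 − 20.3) / (4392638 − 4392973) = -0.01493
Flow direction (−∇h) has components (+0.001563 E, +0.01493 N).
Azimuth = atan2(E, N) = atan2(+0.001563, +0.01493) = 6.0° ≈ 006°.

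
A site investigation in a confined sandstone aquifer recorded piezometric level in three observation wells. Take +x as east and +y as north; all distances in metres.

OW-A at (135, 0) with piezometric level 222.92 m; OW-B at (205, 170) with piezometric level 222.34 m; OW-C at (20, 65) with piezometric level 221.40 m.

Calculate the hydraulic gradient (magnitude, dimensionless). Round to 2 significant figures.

Taking OW-A as reference: OW-B−OW-A = (70, 170, -0.58); OW-C−OW-A = (-115, 65, -1.52).
Solve a·Δx + b·Δy = Δh: det = 70·65 − (-115)·170 = 24100.
∂h/∂x = [(-0.58)·65 − (-1.52)·170] / 24100 = +0.009158
∂h/∂y = [70·(-1.52) − (-115)·(-0.58)] / 24100 = -0.007183
|∇h| = √(0.009158² + -0.007183²) = 0.01164

0.012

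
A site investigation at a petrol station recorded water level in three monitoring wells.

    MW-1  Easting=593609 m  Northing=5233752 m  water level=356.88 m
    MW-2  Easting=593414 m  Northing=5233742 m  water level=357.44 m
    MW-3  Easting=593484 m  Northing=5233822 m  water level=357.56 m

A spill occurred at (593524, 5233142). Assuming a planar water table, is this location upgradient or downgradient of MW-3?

downgradient

With h = a·x + b·y + c and MW-1 as origin, the differences give:
  (-195)·a + (-10)·b = +0.56
  (-125)·a + 70·b = +0.68
Eliminate b (×70 and ×(-10), subtract): -14900·a = 46.000 → a = ∂h/∂x = -0.003087
Back-substitute: b = ∂h/∂y = +0.004201.
Head at (593524, 5233142) = 356.88 + (-0.003087)·(-85) + (+0.004201)·(-610) = 354.58 m.
That is lower than the 357.56 m at MW-3, so the point is downgradient.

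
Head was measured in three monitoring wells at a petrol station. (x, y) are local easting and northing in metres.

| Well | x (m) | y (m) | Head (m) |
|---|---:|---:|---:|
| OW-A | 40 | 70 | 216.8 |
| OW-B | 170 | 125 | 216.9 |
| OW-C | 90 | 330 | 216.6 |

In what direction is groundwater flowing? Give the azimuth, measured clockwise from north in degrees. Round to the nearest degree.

Taking OW-A as reference: OW-B−OW-A = (130, 55, +0.1); OW-C−OW-A = (50, 260, -0.2).
Solve a·Δx + b·Δy = Δh: det = 130·260 − 50·55 = 31050.
∂h/∂x = [(+0.1)·260 − (-0.2)·55] / 31050 = +0.001192
∂h/∂y = [130·(-0.2) − 50·(+0.1)] / 31050 = -0.0009984
Flow direction (−∇h) has components (-0.001192 E, +0.0009984 N).
Azimuth = atan2(E, N) = atan2(-0.001192, +0.0009984) = 310.0° ≈ 310°.

310°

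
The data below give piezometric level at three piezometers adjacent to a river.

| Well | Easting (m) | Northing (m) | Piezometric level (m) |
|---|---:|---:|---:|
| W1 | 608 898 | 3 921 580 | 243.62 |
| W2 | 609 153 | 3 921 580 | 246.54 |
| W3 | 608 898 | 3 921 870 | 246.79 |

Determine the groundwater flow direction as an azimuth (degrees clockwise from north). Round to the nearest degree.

226°

∂h/∂x = (246.54 − 243.62) / (609153 − 608898) = +0.01145
∂h/∂y = (246.79 − 243.62) / (3921870 − 3921580) = +0.01093
Flow direction (−∇h) has components (-0.01145 E, -0.01093 N).
Azimuth = atan2(E, N) = atan2(-0.01145, -0.01093) = 226.3° ≈ 226°.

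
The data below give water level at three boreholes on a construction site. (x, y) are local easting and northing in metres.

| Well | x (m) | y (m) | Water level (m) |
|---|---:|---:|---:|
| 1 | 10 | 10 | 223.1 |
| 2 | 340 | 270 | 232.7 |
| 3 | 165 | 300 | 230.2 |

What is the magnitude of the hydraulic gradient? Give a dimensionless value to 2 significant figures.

Differences from 1: to 2 (Δx, Δy, Δh) = (330, 260, +9.6); to 3 = (155, 290, +7.1).
Solve a·Δx + b·Δy = Δh: det = 330·290 − 155·260 = 55400.
∂h/∂x = [(+9.6)·290 − (+7.1)·260] / 55400 = +0.01693
∂h/∂y = [330·(+7.1) − 155·(+9.6)] / 55400 = +0.01543
|∇h| = √(0.01693² + 0.01543²) = 0.02291

0.023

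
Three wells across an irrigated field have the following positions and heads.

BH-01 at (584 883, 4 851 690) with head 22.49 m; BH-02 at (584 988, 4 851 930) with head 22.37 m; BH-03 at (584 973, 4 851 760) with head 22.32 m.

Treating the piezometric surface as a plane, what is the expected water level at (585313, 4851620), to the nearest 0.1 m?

21.5 m

Three-point gradient (reference BH-01): Δ to BH-02 = (105, 240, -0.12), Δ to BH-03 = (90, 70, -0.17).
∂h/∂x = -0.002274, ∂h/∂y = +0.0004947 (det = -14250).
h(585313, 4851620) = 22.49 + (-0.002274)·(430) + (+0.0004947)·(-70) = 22.49 -0.978 -0.035 = 21.478 m.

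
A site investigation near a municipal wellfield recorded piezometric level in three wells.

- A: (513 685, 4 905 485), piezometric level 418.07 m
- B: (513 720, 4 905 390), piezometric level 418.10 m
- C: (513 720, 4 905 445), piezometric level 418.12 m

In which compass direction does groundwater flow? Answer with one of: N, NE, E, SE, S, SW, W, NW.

W

With h = a·x + b·y + c and A as origin, the differences give:
  35·a + (-95)·b = +0.03
  35·a + (-40)·b = +0.05
Eliminate b (×(-40) and ×(-95), subtract): 1925·a = 3.550 → a = ∂h/∂x = +0.001844
Back-substitute: b = ∂h/∂y = +0.0003636.
Flow = −∇h = (-0.001844 east, -0.0003636 north), which points west.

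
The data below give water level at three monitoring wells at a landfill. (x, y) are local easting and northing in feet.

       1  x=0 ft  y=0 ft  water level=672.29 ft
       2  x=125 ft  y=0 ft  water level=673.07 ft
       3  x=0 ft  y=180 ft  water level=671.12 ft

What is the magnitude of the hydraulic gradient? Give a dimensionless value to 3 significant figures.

∂h/∂x = (673.07 − 672.29) / (125 − 0) = +0.006240
∂h/∂y = (671.12 − 672.29) / (180 − 0) = -0.006500
|∇h| = √(0.006240² + -0.006500²) = 0.00901

0.00901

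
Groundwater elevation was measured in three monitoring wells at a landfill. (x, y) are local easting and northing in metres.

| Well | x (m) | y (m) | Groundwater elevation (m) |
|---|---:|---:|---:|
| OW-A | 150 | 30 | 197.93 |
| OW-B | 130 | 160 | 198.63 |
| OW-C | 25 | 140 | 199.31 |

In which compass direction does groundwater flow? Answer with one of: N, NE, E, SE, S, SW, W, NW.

Differences from OW-A: to OW-B (Δx, Δy, Δh) = (-20, 130, +0.70); to OW-C = (-125, 110, +1.38).
Determinant of the coordinate differences = (-20)·110 − (-125)·130 = 14050.
∂h/∂x = [(+0.70)·110 − (+1.38)·130] / 14050 = -0.007288
∂h/∂y = [(-20)·(+1.38) − (-125)·(+0.70)] / 14050 = +0.004263
Flow = −∇h = (+0.007288 east, -0.004263 north), which points southeast.

SE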